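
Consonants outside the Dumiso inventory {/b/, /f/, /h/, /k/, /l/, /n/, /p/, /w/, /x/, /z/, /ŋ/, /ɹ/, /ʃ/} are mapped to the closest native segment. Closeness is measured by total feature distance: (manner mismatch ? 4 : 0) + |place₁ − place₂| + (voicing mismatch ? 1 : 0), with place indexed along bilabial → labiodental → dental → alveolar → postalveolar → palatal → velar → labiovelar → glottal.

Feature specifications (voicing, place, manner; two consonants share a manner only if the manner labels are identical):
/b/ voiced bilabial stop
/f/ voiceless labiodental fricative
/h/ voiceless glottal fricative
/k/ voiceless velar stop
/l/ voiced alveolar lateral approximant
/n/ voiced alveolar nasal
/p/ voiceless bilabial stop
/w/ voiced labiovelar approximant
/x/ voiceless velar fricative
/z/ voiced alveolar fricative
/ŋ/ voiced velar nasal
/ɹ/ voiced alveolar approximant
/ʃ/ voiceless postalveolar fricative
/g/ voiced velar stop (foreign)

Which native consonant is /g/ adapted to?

k

/k/ is closest: same manner (stop), place distance 0 (velar→velar), voicing differs (+1); total 1. Next closest is /ŋ/ at distance 4.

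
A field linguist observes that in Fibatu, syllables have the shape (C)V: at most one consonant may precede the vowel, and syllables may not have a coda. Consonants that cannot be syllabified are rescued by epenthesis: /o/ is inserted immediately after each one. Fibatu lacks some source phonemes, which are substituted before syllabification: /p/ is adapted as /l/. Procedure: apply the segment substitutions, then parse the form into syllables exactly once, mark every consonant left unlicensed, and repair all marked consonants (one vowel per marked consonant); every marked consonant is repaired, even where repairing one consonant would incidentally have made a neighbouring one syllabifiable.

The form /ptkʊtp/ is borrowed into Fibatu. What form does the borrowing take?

Substitution: /p/ → /l/, giving /ltkʊtl/.
Syllabifying with onset maximization leaves /l/, /t/, /t/, /l/ stranded (no codas are permitted; onsets are limited to one consonant).
Inserting the epenthetic vowel yields /l/ → /lo/, /t/ → /to/, /t/ → /to/, /l/ → /lo/.

lotokʊtolo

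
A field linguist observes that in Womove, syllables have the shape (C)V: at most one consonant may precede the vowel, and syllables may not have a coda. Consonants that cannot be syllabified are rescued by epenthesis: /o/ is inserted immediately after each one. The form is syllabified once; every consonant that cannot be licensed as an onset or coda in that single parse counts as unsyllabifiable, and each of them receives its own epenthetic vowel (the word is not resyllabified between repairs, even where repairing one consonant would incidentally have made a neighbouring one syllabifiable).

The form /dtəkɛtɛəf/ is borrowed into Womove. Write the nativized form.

dotəkɛtɛəfo

The consonants /d/, /f/ cannot be parsed into a legal (C)V syllable (no codas are permitted; onsets are limited to one consonant).
Each unlicensed consonant becomes the onset of a new syllable: /d/ → /do/, /f/ → /fo/.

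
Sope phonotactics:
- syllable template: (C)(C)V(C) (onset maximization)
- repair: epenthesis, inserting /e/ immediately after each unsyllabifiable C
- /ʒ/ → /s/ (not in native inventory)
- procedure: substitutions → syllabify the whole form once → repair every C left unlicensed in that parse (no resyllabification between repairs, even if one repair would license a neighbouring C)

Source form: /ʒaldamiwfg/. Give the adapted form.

Substitution: /ʒ/ → /s/, giving /saldamiwfg/.
The consonants /f/, /g/ cannot be parsed into a legal (C)(C)V(C) syllable (at most one coda consonant is licensed; onsets may contain at most 2 consonants).
Inserting the epenthetic vowel yields /f/ → /fe/, /g/ → /ge/.

saldamiwfege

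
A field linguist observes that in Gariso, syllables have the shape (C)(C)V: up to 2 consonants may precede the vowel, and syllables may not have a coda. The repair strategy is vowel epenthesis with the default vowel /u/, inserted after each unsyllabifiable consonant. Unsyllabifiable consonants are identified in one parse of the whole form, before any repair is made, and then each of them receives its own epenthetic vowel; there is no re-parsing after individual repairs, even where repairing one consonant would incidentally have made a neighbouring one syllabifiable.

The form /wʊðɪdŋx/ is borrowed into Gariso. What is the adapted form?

Syllabifying with onset maximization leaves /d/, /ŋ/, /x/ stranded (no codas are permitted; onsets may contain at most 2 consonants).
Inserting the epenthetic vowel yields /d/ → /du/, /ŋ/ → /ŋu/, /x/ → /xu/.

wʊðɪduŋuxu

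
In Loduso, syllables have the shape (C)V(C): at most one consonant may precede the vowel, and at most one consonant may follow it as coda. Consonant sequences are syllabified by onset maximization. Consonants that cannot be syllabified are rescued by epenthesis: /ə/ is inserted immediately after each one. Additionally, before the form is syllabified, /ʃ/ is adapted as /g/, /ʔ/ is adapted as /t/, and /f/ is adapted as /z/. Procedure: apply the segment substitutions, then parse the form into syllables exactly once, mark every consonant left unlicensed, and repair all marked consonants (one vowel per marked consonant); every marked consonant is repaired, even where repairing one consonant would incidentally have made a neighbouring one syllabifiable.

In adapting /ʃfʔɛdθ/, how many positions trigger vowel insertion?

After substitution the input is /gztɛdθ/.
The unsyllabifiable consonants are /g/, /z/, /θ/; each receives one epenthetic vowel.

3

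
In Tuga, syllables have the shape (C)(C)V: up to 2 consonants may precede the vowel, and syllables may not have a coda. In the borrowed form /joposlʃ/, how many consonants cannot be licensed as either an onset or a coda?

3

Under (C)(C)V, the unsyllabifiable consonants are /s/, /l/, /ʃ/ (no codas are permitted; onsets may contain at most 2 consonants).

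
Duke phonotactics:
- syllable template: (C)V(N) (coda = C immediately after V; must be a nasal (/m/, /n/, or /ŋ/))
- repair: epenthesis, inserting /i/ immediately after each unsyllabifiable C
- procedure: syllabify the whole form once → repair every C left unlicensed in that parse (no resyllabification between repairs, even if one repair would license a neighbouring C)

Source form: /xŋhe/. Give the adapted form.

xiŋihe

The consonants /x/, /ŋ/ cannot be parsed into a legal (C)V(N) syllable (only a nasal (/m/, /n/, or /ŋ/) is licensed in coda position; onsets are limited to one consonant).
Epenthesis after each stranded consonant: /x/ → /xi/, /ŋ/ → /ŋi/.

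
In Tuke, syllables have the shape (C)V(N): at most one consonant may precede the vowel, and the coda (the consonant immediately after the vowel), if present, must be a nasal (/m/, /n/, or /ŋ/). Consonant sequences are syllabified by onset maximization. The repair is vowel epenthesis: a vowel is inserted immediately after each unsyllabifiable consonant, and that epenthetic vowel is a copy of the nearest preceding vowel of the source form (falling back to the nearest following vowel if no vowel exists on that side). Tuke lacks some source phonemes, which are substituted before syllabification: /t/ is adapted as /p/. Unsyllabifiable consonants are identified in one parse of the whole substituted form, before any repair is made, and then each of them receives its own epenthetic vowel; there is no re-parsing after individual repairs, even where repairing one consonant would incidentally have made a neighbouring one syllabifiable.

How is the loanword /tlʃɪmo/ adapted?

Substitution: /t/ → /p/, giving /plʃɪmo/.
The consonants /p/, /l/ cannot be parsed into a legal (C)V(N) syllable (only a nasal (/m/, /n/, or /ŋ/) is licensed in coda position; onsets are limited to one consonant).
Inserting the epenthetic vowel yields /p/ → /pɪ/, /l/ → /lɪ/.

pɪlɪʃɪmo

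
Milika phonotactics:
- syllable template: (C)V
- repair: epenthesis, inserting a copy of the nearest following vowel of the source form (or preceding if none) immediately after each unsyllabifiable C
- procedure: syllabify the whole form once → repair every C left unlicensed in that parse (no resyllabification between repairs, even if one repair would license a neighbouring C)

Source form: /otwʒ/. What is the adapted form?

otowoʒo

Under (C)V, the unsyllabifiable consonants are /t/, /w/, /ʒ/ (no codas are permitted; onsets are limited to one consonant).
Inserting the epenthetic vowel yields /t/ → /to/, /w/ → /wo/, /ʒ/ → /ʒo/.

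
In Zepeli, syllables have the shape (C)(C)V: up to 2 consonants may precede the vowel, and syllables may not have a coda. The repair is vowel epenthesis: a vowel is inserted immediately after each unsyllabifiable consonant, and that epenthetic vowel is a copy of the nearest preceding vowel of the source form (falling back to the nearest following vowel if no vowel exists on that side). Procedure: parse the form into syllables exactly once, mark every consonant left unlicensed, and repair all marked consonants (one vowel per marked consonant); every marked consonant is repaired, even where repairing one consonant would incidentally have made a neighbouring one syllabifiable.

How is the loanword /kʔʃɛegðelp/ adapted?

kɛʔʃɛegðelepe

Syllabifying with onset maximization leaves /k/, /l/, /p/ stranded (no codas are permitted; onsets may contain at most 2 consonants).
Inserting the epenthetic vowel yields /k/ → /kɛ/, /l/ → /le/, /p/ → /pe/.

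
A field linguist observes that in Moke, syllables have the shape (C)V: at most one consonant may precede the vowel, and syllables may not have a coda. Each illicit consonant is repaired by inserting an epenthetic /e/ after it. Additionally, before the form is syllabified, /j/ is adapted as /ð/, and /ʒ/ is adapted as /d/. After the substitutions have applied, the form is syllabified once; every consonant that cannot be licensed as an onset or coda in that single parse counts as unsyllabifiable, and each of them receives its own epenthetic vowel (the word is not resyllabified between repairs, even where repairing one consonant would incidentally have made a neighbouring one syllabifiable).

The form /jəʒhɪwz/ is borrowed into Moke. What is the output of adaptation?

ðədehɪweze

Substitution: /j/ → /ð/, /ʒ/ → /d/, giving /ðədhɪwz/.
The consonants /d/, /w/, /z/ cannot be parsed into a legal (C)V syllable (no codas are permitted; onsets are limited to one consonant).
Inserting the epenthetic vowel yields /d/ → /de/, /w/ → /we/, /z/ → /ze/.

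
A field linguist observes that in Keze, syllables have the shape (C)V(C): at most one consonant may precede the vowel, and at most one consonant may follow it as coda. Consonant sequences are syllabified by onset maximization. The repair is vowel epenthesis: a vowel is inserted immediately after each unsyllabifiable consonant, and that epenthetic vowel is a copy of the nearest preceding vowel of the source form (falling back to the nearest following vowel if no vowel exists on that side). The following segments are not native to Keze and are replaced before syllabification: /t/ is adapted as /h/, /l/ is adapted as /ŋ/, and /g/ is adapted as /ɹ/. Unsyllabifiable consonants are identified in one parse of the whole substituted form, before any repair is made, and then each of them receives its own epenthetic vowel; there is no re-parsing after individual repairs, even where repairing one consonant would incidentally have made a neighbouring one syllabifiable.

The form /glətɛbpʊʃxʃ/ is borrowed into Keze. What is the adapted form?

Substitution: /g/ → /ɹ/, /l/ → /ŋ/, /t/ → /h/, giving /ɹŋəhɛbpʊʃxʃ/.
The consonants /ɹ/, /x/, /ʃ/ cannot be parsed into a legal (C)V(C) syllable (at most one coda consonant is licensed; onsets are limited to one consonant).
Each unlicensed consonant becomes the onset of a new syllable: /ɹ/ → /ɹə/, /x/ → /xʊ/, /ʃ/ → /ʃʊ/.

ɹəŋəhɛbpʊʃxʊʃʊ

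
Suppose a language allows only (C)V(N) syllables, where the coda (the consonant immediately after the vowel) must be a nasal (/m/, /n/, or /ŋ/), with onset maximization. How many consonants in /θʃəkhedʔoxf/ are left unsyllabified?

5

The consonants /θ/, /k/, /d/, /x/, /f/ cannot be parsed into a legal (C)V(N) syllable (only a nasal (/m/, /n/, or /ŋ/) is licensed in coda position; onsets are limited to one consonant).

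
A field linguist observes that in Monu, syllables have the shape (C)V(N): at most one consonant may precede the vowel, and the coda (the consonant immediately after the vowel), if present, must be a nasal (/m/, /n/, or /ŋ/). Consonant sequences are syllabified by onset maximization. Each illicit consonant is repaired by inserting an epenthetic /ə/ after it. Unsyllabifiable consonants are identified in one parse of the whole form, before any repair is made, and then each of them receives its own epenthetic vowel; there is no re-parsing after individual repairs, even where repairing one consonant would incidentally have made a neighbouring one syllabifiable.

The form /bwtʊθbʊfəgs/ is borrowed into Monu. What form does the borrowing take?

bəwətʊθəbʊfəgəsə

Syllabifying with onset maximization leaves /b/, /w/, /θ/, /g/, /s/ stranded (only a nasal (/m/, /n/, or /ŋ/) is licensed in coda position; onsets are limited to one consonant).
Epenthesis after each stranded consonant: /b/ → /bə/, /w/ → /wə/, /θ/ → /θə/, /g/ → /gə/, /s/ → /sə/.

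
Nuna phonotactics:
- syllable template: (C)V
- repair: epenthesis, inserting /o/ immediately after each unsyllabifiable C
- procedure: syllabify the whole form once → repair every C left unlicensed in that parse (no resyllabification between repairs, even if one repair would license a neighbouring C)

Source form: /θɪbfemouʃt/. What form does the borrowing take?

The consonants /b/, /ʃ/, /t/ cannot be parsed into a legal (C)V syllable (no codas are permitted; onsets are limited to one consonant).
Inserting the epenthetic vowel yields /b/ → /bo/, /ʃ/ → /ʃo/, /t/ → /to/.

θɪbofemouʃoto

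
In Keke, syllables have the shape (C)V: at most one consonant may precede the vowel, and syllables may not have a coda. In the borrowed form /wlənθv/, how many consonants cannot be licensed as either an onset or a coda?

The consonants /w/, /n/, /θ/, /v/ cannot be parsed into a legal (C)V syllable (no codas are permitted; onsets are limited to one consonant).

4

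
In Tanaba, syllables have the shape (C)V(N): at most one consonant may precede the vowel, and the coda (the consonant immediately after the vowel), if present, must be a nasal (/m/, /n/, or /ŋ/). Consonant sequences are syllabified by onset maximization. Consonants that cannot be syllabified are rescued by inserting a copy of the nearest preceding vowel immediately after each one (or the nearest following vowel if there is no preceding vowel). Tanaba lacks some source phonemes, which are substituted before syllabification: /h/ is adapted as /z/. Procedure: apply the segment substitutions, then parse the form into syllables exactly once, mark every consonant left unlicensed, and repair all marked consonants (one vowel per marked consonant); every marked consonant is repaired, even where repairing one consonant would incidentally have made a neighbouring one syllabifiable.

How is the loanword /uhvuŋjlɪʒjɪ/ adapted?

uzuvuŋjulɪʒɪjɪ

Substitution: /h/ → /z/, giving /uzvuŋjlɪʒjɪ/.
Under (C)V(N), the unsyllabifiable consonants are /z/, /j/, /ʒ/ (only a nasal (/m/, /n/, or /ŋ/) is licensed in coda position; onsets are limited to one consonant).
Each unlicensed consonant becomes the onset of a new syllable: /z/ → /zu/, /j/ → /ju/, /ʒ/ → /ʒɪ/.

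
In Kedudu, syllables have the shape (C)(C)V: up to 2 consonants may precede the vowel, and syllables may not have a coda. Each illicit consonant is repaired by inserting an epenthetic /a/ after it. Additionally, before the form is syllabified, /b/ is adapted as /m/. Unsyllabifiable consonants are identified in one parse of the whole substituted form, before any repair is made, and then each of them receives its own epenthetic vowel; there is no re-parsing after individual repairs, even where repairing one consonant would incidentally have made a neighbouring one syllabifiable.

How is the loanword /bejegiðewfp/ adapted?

mejegiðewafapa

Substitution: /b/ → /m/, giving /mejegiðewfp/.
The consonants /w/, /f/, /p/ cannot be parsed into a legal (C)(C)V syllable (no codas are permitted; onsets may contain at most 2 consonants).
Each unlicensed consonant becomes the onset of a new syllable: /w/ → /wa/, /f/ → /fa/, /p/ → /pa/.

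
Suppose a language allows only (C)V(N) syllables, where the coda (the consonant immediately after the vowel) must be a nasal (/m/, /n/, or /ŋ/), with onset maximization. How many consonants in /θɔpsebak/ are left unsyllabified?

2

Syllabifying with onset maximization leaves /p/, /k/ stranded (only a nasal (/m/, /n/, or /ŋ/) is licensed in coda position; onsets are limited to one consonant).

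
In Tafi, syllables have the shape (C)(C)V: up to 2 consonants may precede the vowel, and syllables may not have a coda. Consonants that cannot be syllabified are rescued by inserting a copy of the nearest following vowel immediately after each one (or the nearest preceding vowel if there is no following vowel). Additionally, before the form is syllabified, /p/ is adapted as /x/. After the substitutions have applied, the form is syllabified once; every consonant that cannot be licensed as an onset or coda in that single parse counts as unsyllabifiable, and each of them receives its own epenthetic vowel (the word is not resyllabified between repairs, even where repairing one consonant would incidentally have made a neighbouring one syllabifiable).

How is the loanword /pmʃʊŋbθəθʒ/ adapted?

xʊmʃʊŋəbθəθəʒə

Substitution: /p/ → /x/, giving /xmʃʊŋbθəθʒ/.
Under (C)(C)V, the unsyllabifiable consonants are /x/, /ŋ/, /θ/, /ʒ/ (no codas are permitted; onsets may contain at most 2 consonants).
Inserting the epenthetic vowel yields /x/ → /xʊ/, /ŋ/ → /ŋə/, /θ/ → /θə/, /ʒ/ → /ʒə/.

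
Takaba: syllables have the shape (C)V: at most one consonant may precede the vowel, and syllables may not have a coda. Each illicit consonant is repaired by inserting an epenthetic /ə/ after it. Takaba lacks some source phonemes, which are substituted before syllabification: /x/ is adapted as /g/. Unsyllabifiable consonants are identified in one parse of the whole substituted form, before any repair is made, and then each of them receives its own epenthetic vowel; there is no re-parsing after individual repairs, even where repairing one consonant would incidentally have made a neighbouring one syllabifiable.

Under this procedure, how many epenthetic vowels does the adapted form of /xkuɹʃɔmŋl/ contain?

After substitution the input is /gkuɹʃɔmŋl/.
The unsyllabifiable consonants are /g/, /ɹ/, /m/, /ŋ/, /l/; each receives one epenthetic vowel.

5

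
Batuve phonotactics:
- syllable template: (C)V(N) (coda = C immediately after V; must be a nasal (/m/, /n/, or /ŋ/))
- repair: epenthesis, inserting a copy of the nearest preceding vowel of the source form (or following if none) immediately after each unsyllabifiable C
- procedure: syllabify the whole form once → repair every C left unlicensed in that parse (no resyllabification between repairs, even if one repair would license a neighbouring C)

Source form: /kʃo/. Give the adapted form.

koʃo

The consonants /k/ cannot be parsed into a legal (C)V(N) syllable (only a nasal (/m/, /n/, or /ŋ/) is licensed in coda position; onsets are limited to one consonant).
Inserting the epenthetic vowel yields /k/ → /ko/.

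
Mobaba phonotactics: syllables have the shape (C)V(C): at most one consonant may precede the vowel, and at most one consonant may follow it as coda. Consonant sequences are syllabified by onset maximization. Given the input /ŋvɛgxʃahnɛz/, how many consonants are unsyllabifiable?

The consonants /ŋ/, /x/ cannot be parsed into a legal (C)V(C) syllable (at most one coda consonant is licensed; onsets are limited to one consonant).

2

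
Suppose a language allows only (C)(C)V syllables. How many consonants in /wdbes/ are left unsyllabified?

Syllabifying with onset maximization leaves /w/, /s/ stranded (no codas are permitted; onsets may contain at most 2 consonants).

2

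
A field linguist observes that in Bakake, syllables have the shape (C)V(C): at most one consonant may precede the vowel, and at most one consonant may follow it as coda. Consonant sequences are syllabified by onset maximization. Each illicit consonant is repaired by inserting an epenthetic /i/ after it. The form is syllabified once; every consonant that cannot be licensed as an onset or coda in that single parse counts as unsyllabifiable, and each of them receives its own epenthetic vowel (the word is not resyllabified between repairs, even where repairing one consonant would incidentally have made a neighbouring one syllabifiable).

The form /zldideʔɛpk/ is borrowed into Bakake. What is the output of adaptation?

Syllabifying with onset maximization leaves /z/, /l/, /k/ stranded (at most one coda consonant is licensed; onsets are limited to one consonant).
Epenthesis after each stranded consonant: /z/ → /zi/, /l/ → /li/, /k/ → /ki/.

zilidideʔɛpki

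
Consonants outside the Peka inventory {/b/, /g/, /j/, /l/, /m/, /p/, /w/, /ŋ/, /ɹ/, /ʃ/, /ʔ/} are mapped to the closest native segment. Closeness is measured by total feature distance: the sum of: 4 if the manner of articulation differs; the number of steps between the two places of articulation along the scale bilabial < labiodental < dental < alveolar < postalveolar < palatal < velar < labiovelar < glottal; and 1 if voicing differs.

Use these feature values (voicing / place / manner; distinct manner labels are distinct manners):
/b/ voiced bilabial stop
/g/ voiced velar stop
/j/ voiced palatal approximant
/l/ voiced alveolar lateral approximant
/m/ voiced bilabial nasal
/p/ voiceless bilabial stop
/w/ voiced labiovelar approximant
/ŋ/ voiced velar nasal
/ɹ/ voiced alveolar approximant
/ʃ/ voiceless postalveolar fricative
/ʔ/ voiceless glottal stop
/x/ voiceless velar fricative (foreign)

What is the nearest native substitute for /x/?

/ʃ/ is closest: same manner (fricative), place distance 2 (velar→postalveolar), same voicing; total 2. Next closest is /g/ at distance 5.

ʃ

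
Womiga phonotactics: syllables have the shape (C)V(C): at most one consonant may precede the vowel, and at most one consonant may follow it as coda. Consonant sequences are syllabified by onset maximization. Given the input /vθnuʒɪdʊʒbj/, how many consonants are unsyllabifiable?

4

Under (C)V(C), the unsyllabifiable consonants are /v/, /θ/, /b/, /j/ (at most one coda consonant is licensed; onsets are limited to one consonant).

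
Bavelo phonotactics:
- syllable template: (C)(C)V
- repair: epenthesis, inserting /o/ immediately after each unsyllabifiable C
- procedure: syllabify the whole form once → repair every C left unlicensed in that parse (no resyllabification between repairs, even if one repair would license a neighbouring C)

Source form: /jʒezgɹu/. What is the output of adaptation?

Syllabifying with onset maximization leaves /z/ stranded (no codas are permitted; onsets may contain at most 2 consonants).
Epenthesis after each stranded consonant: /z/ → /zo/.

jʒezogɹu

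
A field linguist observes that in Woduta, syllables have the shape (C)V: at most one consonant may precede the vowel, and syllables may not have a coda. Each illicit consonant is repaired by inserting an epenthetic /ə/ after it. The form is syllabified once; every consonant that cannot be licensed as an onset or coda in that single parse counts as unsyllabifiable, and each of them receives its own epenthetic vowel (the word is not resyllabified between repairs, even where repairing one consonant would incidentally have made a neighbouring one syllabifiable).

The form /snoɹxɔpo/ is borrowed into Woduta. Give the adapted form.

The consonants /s/, /ɹ/ cannot be parsed into a legal (C)V syllable (no codas are permitted; onsets are limited to one consonant).
Each unlicensed consonant becomes the onset of a new syllable: /s/ → /sə/, /ɹ/ → /ɹə/.

sənoɹəxɔpo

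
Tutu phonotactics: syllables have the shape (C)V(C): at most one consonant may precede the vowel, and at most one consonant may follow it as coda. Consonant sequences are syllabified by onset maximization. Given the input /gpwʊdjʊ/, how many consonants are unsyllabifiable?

The consonants /g/, /p/ cannot be parsed into a legal (C)V(C) syllable (at most one coda consonant is licensed; onsets are limited to one consonant).

2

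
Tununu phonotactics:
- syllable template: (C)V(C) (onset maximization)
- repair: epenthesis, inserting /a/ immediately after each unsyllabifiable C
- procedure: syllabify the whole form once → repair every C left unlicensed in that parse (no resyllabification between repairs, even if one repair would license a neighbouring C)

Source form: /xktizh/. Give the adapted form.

xakatizha

The consonants /x/, /k/, /h/ cannot be parsed into a legal (C)V(C) syllable (at most one coda consonant is licensed; onsets are limited to one consonant).
Epenthesis after each stranded consonant: /x/ → /xa/, /k/ → /ka/, /h/ → /ha/.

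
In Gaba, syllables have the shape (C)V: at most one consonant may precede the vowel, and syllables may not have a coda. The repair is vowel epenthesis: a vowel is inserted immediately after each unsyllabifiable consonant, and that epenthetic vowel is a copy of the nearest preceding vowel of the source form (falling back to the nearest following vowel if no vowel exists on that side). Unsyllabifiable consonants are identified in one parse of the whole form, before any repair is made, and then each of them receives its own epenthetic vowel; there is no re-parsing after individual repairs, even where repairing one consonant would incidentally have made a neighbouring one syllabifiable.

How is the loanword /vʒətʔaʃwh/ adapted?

Under (C)V, the unsyllabifiable consonants are /v/, /t/, /ʃ/, /w/, /h/ (no codas are permitted; onsets are limited to one consonant).
Each unlicensed consonant becomes the onset of a new syllable: /v/ → /və/, /t/ → /tə/, /ʃ/ → /ʃa/, /w/ → /wa/, /h/ → /ha/.

vəʒətəʔaʃawaha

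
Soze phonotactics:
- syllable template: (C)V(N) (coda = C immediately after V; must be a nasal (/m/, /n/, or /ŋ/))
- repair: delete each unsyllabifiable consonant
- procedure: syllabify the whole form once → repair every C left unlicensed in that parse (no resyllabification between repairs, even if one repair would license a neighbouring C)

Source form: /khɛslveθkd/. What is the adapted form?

hɛve

The consonants /k/, /s/, /l/, /θ/, /k/, /d/ cannot be parsed into a legal (C)V(N) syllable (only a nasal (/m/, /n/, or /ŋ/) is licensed in coda position; onsets are limited to one consonant).
Deleting the stranded consonants removes /k/, /s/, /l/, /θ/, /k/, /d/.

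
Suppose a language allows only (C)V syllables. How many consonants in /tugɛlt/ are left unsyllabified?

2

Under (C)V, the unsyllabifiable consonants are /l/, /t/ (no codas are permitted; onsets are limited to one consonant).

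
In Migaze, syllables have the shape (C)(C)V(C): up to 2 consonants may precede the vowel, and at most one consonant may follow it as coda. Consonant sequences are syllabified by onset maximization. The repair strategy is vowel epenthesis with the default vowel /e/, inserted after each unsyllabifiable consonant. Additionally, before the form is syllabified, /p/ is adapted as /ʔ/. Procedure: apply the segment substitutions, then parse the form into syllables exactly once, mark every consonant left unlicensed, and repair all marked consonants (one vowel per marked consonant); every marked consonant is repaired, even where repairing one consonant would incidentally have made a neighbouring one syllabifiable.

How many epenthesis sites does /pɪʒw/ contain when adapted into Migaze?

After substitution the input is /ʔɪʒw/.
The unsyllabifiable consonants are /w/; each receives one epenthetic vowel.

1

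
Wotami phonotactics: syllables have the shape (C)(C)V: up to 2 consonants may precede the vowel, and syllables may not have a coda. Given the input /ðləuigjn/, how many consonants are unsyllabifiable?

Under (C)(C)V, the unsyllabifiable consonants are /g/, /j/, /n/ (no codas are permitted; onsets may contain at most 2 consonants).

3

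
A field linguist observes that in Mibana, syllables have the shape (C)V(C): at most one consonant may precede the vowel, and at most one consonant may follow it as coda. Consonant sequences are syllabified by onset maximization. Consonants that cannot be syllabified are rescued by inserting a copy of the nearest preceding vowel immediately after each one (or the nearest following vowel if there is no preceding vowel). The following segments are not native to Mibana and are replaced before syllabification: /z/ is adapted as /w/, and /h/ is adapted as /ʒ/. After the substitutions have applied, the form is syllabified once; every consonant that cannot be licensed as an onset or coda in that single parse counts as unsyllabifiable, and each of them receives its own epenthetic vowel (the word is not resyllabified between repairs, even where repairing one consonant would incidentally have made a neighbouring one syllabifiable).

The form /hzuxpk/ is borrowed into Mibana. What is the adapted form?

Substitution: /h/ → /ʒ/, /z/ → /w/, giving /ʒwuxpk/.
Syllabifying with onset maximization leaves /ʒ/, /p/, /k/ stranded (at most one coda consonant is licensed; onsets are limited to one consonant).
Inserting the epenthetic vowel yields /ʒ/ → /ʒu/, /p/ → /pu/, /k/ → /ku/.

ʒuwuxpuku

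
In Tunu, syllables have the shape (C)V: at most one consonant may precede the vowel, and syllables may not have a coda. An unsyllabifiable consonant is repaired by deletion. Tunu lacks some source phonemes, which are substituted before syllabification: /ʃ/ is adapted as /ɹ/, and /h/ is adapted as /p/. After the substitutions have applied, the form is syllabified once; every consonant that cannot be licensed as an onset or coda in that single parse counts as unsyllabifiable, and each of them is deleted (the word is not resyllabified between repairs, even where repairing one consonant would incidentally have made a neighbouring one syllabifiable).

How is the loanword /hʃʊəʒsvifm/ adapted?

ɹʊəvi

Substitution: /h/ → /p/, /ʃ/ → /ɹ/, giving /pɹʊəʒsvifm/.
The consonants /p/, /ʒ/, /s/, /f/, /m/ cannot be parsed into a legal (C)V syllable (no codas are permitted; onsets are limited to one consonant).
Deletion applies to /p/, /ʒ/, /s/, /f/, /m/.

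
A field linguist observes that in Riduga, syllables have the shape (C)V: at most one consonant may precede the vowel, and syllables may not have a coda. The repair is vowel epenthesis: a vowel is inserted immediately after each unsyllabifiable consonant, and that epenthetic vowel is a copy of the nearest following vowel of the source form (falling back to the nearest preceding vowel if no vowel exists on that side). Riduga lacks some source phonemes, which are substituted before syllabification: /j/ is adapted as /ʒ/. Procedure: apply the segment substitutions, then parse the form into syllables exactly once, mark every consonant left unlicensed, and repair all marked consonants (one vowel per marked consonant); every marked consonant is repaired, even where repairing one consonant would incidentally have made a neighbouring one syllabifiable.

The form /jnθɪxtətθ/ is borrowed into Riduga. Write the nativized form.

ʒɪnɪθɪxətətəθə

Substitution: /j/ → /ʒ/, giving /ʒnθɪxtətθ/.
The consonants /ʒ/, /n/, /x/, /t/, /θ/ cannot be parsed into a legal (C)V syllable (no codas are permitted; onsets are limited to one consonant).
Each unlicensed consonant becomes the onset of a new syllable: /ʒ/ → /ʒɪ/, /n/ → /nɪ/, /x/ → /xə/, /t/ → /tə/, /θ/ → /θə/.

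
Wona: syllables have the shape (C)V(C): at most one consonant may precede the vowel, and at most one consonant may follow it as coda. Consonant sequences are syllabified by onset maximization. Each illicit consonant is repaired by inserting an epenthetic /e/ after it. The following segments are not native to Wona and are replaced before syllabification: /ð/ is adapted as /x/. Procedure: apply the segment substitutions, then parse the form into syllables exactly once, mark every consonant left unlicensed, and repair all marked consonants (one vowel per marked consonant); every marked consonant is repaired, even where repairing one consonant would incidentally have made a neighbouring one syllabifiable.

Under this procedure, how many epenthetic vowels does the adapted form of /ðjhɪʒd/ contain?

After substitution the input is /xjhɪʒd/.
The unsyllabifiable consonants are /x/, /j/, /d/; each receives one epenthetic vowel.

3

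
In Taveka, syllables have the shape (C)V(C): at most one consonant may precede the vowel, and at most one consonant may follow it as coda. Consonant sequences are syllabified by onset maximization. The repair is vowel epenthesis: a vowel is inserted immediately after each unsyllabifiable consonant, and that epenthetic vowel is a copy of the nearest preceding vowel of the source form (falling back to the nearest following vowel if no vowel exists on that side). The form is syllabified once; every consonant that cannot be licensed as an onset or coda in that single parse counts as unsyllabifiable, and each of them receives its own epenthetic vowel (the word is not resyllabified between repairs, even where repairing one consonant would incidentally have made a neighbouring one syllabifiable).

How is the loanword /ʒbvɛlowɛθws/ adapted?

ʒɛbɛvɛlowɛθwɛsɛ

Under (C)V(C), the unsyllabifiable consonants are /ʒ/, /b/, /w/, /s/ (at most one coda consonant is licensed; onsets are limited to one consonant).
Each unlicensed consonant becomes the onset of a new syllable: /ʒ/ → /ʒɛ/, /b/ → /bɛ/, /w/ → /wɛ/, /s/ → /sɛ/.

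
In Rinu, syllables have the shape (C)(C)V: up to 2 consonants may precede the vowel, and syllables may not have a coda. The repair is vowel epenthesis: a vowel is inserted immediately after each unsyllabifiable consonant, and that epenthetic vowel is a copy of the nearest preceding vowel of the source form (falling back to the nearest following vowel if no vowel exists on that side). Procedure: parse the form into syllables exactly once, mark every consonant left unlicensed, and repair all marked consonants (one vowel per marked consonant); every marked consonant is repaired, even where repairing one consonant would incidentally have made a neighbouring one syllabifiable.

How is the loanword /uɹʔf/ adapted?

uɹuʔufu

The consonants /ɹ/, /ʔ/, /f/ cannot be parsed into a legal (C)(C)V syllable (no codas are permitted; onsets may contain at most 2 consonants).
Each unlicensed consonant becomes the onset of a new syllable: /ɹ/ → /ɹu/, /ʔ/ → /ʔu/, /f/ → /fu/.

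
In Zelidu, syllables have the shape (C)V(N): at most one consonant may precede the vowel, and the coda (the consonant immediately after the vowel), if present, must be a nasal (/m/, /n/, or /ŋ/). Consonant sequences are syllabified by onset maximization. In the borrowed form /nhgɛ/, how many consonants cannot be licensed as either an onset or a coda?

The consonants /n/, /h/ cannot be parsed into a legal (C)V(N) syllable (only a nasal (/m/, /n/, or /ŋ/) is licensed in coda position; onsets are limited to one consonant).

2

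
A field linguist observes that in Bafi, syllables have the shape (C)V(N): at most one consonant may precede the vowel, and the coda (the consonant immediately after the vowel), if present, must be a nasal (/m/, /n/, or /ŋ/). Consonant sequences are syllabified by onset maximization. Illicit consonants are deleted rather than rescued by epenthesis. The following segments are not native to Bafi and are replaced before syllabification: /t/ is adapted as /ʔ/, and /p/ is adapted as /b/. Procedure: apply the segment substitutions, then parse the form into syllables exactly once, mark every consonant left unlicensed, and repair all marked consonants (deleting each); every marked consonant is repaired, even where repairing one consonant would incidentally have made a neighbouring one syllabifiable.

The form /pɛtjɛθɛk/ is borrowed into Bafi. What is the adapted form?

Substitution: /p/ → /b/, /t/ → /ʔ/, giving /bɛʔjɛθɛk/.
Syllabifying with onset maximization leaves /ʔ/, /k/ stranded (only a nasal (/m/, /n/, or /ŋ/) is licensed in coda position; onsets are limited to one consonant).
Each unlicensed consonant is deleted: /ʔ/, /k/.

bɛjɛθɛ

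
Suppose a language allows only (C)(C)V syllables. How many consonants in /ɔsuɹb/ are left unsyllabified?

2

Syllabifying with onset maximization leaves /ɹ/, /b/ stranded (no codas are permitted; onsets may contain at most 2 consonants).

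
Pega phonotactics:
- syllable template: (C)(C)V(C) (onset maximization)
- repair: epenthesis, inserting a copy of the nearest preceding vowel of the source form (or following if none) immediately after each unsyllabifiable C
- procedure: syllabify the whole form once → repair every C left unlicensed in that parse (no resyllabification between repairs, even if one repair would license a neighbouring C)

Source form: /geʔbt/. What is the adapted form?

Under (C)(C)V(C), the unsyllabifiable consonants are /b/, /t/ (at most one coda consonant is licensed; onsets may contain at most 2 consonants).
Inserting the epenthetic vowel yields /b/ → /be/, /t/ → /te/.

geʔbete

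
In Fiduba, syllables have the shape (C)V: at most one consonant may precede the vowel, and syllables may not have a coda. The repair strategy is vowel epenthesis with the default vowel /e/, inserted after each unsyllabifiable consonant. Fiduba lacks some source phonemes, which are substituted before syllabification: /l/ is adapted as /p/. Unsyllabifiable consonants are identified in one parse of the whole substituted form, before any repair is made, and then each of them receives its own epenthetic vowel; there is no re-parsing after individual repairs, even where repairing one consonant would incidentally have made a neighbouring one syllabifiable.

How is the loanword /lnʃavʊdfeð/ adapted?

peneʃavʊdefeðe

Substitution: /l/ → /p/, giving /pnʃavʊdfeð/.
The consonants /p/, /n/, /d/, /ð/ cannot be parsed into a legal (C)V syllable (no codas are permitted; onsets are limited to one consonant).
Inserting the epenthetic vowel yields /p/ → /pe/, /n/ → /ne/, /d/ → /de/, /ð/ → /ðe/.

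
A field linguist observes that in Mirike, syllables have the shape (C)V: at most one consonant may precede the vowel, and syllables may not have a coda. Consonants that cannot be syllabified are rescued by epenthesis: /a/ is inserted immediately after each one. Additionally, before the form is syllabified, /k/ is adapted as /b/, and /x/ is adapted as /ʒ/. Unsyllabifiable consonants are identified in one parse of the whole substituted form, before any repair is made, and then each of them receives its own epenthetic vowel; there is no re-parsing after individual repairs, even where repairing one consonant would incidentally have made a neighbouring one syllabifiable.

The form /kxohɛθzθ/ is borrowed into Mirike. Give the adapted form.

Substitution: /k/ → /b/, /x/ → /ʒ/, giving /bʒohɛθzθ/.
The consonants /b/, /θ/, /z/, /θ/ cannot be parsed into a legal (C)V syllable (no codas are permitted; onsets are limited to one consonant).
Epenthesis after each stranded consonant: /b/ → /ba/, /θ/ → /θa/, /z/ → /za/, /θ/ → /θa/.

baʒohɛθazaθa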